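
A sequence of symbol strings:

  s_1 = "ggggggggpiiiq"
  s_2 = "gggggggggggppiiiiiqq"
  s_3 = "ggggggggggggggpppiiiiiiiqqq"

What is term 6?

Reading off run lengths: g runs 8, 11, 14; p runs 1, 2, 3; i runs 3, 5, 7; q runs 1, 2, 3 — each is linear in n, where the shown terms are n = 2, 3, 4.
At n = 7 the blocks have lengths 23, 6, 13, 6.

gggggggggggggggggggggggppppppiiiiiiiiiiiiiqqqqqq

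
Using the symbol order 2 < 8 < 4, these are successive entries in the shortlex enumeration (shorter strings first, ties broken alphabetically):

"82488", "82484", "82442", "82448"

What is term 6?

88222

Stepping forward 2 times from 82448: 82448 → 82444, then the target.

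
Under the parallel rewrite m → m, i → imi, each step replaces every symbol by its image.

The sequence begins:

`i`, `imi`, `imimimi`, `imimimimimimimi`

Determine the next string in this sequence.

imimimimimimimimimimimimimimimi

Replace each of the 15 characters of imimimimimimimi in place — imi m imi m imi m imi m imi m imi m imi m imi — and concatenate.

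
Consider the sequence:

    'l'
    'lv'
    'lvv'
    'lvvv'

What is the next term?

Every step adds v to the end: s(k+1) = s(k)·v.
Applying this once more to lvvv:

lvvvv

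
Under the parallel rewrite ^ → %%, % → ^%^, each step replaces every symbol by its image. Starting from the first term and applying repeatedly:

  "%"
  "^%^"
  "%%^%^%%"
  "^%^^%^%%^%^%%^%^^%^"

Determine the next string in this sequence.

Rewriting the 19 symbols of ^%^^%^%%^%^%%^%^^%^ one by one yields %% ^%^ %% %% ^%^ %% ^%^ ^%^ %% ^%^ %% ^%^ ^%^ %% ^%^ %% %% ^%^ %%; concatenated:

%%^%^%%%%^%^%%^%^^%^%%^%^%%^%^^%^%%^%^%%%%^%^%%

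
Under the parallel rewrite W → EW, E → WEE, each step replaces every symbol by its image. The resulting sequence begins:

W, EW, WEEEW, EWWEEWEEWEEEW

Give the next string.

φ(EWWEEWEEWEEEW) expands symbol-by-symbol to WEE EW EW WEE WEE EW WEE WEE EW WEE WEE WEE EW; joining the 13 pieces gives the next term.

WEEEWEWWEEWEEEWWEEWEEEWWEEWEEWEEEW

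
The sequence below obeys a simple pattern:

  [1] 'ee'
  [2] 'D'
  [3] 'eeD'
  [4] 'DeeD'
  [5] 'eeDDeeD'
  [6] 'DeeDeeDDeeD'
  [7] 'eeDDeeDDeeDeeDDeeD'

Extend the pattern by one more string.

DeeDeeDDeeDeeDDeeDDeeDeeDDeeD

From term 3 onward, concatenate the second-to-last term with the last: ee·D = eeD, D·eeD = DeeD, …
So term 8 is DeeDeeDDeeD·eeDDeeDDeeDeeDDeeD.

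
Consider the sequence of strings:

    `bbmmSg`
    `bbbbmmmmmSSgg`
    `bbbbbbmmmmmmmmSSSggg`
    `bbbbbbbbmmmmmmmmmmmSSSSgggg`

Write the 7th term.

bbbbbbbbbbbbbbmmmmmmmmmmmmmmmmmmmmSSSSSSSggggggg

The n-th term is 2n b's then 3n-1 m's then n S's then n g's (n = 1, 2, …).
At n = 7 the blocks have lengths 14, 20, 7, 7.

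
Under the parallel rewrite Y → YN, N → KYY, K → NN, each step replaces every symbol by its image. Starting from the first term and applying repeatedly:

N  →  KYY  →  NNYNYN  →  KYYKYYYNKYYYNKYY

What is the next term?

Replace each of the 16 characters of KYYKYYYNKYYYNKYY in place — NN YN YN NN YN YN YN KYY NN YN YN YN KYY NN YN YN — and concatenate.

NNYNYNNNYNYNYNKYYNNYNYNYNKYYNNYNYN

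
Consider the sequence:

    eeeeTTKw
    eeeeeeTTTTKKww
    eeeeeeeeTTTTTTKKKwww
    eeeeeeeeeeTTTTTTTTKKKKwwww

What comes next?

The n-th term is 2n+2 e's then 2n T's then n K's then n w's (n = 1, 2, …).
For the next term, n = 5, so the run lengths are 12, 10, 5, 5.

eeeeeeeeeeeeTTTTTTTTTTKKKKKwwwww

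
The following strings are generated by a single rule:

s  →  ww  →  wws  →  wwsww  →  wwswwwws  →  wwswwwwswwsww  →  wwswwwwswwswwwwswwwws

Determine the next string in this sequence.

Each term (from the third on) is the previous term followed by the one before it: term 3 = ww·s = wws.
So term 8 is wwswwwwswwswwwwswwwws·wwswwwwswwsww.

wwswwwwswwswwwwswwwwswwswwwwswwsww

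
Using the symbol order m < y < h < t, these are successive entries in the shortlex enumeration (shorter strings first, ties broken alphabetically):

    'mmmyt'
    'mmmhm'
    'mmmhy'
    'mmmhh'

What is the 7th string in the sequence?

Continuing the enumeration 3 steps past mmmhh: mmmhh → mmmht → mmmtm → (answer).

mmmty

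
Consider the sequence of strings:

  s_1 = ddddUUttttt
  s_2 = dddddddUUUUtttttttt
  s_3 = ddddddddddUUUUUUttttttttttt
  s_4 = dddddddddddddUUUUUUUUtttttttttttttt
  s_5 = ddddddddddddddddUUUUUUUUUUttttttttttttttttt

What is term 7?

Reading off run lengths: d runs 4, 7, 10, 13, 16; U runs 2, 4, 6, 8, 10; t runs 5, 8, 11, 14, 17 — each is linear in n (n = 1, 2, …).
At n = 7 the blocks have lengths 22, 14, 23.

ddddddddddddddddddddddUUUUUUUUUUUUUUttttttttttttttttttttttt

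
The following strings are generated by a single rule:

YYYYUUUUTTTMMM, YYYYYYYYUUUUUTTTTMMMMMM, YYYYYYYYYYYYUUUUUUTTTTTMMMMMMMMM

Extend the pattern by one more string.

Each string has the form Y^{4n} U^{n+3} T^{n+2} M^{3n} (n = 1, 2, …).
At n = 4 the blocks have lengths 16, 7, 6, 12.

YYYYYYYYYYYYYYYYUUUUUUUTTTTTTMMMMMMMMMMMM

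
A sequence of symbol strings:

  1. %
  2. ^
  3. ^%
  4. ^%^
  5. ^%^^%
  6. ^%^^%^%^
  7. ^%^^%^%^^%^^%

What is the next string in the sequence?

From term 3 onward, concatenate the last term with the second-to-last: ^·% = ^%, ^%·^ = ^%^, …
Continuing: ^%^^%^%^^%^^% · ^%^^%^%^ gives term 8.

^%^^%^%^^%^^%^%^^%^%^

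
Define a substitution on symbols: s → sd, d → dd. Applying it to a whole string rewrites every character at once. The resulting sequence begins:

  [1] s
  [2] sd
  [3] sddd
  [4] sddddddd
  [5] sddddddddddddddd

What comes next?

Rewriting the 16 symbols of sddddddddddddddd one by one yields sd dd dd dd dd dd dd dd dd dd dd dd dd dd dd dd; concatenated:

sddddddddddddddddddddddddddddddd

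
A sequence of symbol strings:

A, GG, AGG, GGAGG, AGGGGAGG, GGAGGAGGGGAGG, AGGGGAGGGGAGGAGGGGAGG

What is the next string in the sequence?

GGAGGAGGGGAGGAGGGGAGGGGAGGAGGGGAGG

This is a Fibonacci-style word recurrence s(k) = s(k−2)·s(k−1): e.g. A·GG = AGG.
Continuing: GGAGGAGGGGAGG · AGGGGAGGGGAGGAGGGGAGG gives term 8.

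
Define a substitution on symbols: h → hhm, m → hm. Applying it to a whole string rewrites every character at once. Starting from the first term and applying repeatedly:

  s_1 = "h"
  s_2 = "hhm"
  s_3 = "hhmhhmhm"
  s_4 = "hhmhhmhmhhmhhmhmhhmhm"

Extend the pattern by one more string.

Rewriting the 21 symbols of hhmhhmhmhhmhhmhmhhmhm one by one yields hhm hhm hm hhm hhm hm hhm hm hhm hhm hm hhm hhm hm hhm hm hhm hhm hm hhm hm; concatenated:

hhmhhmhmhhmhhmhmhhmhmhhmhhmhmhhmhhmhmhhmhmhhmhhmhmhhmhm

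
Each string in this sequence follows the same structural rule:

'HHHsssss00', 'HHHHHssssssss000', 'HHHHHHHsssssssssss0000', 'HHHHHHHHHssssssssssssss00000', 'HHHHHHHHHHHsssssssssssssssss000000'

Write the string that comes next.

HHHHHHHHHHHHHssssssssssssssssssss0000000

The n-th term is 2n+1 H's then 3n+2 s's then n+1 0's (n = 1, 2, …).
For the next term, n = 6, so the run lengths are 13, 20, 7.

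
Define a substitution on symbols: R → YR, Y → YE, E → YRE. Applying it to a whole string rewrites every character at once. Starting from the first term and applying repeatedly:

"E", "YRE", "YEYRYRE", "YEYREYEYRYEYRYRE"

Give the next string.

φ(YEYREYEYRYEYRYRE) expands symbol-by-symbol to YE YRE YE YR YRE YE YRE YE YR YE YRE YE YR YE YR YRE; joining the 16 pieces gives the next term.

YEYREYEYRYREYEYREYEYRYEYREYEYRYEYRYRE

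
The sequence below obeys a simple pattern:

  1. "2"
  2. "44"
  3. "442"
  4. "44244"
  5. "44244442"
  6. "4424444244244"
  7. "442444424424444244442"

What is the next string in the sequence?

4424444244244442444424424444244244

Each term (from the third on) is the previous term followed by the one before it: term 3 = 44·2 = 442.
So term 8 is 442444424424444244442·4424444244244.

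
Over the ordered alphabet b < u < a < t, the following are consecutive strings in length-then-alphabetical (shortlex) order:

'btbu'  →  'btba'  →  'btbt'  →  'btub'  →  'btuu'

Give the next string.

Find the rightmost character of btuu below t, bump it to the next letter, and reset everything to its right to b.

btua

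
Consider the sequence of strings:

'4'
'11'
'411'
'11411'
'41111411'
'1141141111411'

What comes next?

411114111141141111411

From term 3 onward, concatenate the second-to-last term with the last: 4·11 = 411, 11·411 = 11411, …
The next term joins 41111411 and 1141141111411.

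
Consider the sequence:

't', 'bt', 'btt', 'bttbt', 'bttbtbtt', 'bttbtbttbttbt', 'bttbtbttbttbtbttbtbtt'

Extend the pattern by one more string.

This is a Fibonacci-style word recurrence s(k) = s(k−1)·s(k−2): e.g. bt·t = btt.
The next term joins bttbtbttbttbtbttbtbtt and bttbtbttbttbt.

bttbtbttbttbtbttbtbttbttbtbttbttbt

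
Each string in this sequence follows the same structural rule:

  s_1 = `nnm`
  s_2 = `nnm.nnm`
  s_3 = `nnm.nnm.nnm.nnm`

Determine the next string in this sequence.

Every step duplicates the string with '.' between the halves.
Doubling nnm.nnm.nnm.nnm with '.' between the halves:

nnm.nnm.nnm.nnm.nnm.nnm.nnm.nnm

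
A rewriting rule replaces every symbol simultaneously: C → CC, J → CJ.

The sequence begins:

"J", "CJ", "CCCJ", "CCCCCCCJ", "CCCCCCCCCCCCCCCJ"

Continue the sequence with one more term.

Applying the rule to each of the 16 symbols of CCCCCCCCCCCCCCCJ gives the pieces CC CC CC CC CC CC CC CC CC CC CC CC CC CC CC CJ, which concatenate to the answer.

CCCCCCCCCCCCCCCCCCCCCCCCCCCCCCCJ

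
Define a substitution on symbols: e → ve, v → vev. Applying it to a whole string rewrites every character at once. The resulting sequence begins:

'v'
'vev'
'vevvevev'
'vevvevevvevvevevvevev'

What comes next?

Rewriting the 21 symbols of vevvevevvevvevevvevev one by one yields vev ve vev vev ve vev ve vev vev ve vev vev ve vev ve vev vev ve vev ve vev; concatenated:

vevvevevvevvevevvevevvevvevevvevvevevvevevvevvevevvevev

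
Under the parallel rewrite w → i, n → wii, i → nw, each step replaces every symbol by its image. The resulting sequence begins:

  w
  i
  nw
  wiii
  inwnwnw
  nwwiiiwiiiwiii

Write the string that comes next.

Applying the rule to each of the 14 symbols of nwwiiiwiiiwiii gives the pieces wii i i nw nw nw i nw nw nw i nw nw nw, which concatenate to the answer.

wiiiinwnwnwinwnwnwinwnwnw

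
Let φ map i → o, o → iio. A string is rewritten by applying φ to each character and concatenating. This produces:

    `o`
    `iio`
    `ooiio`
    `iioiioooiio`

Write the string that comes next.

Apply φ to iioiioooiio symbol by symbol: i→o, i→o, o→iio, i→o, i→o, o→iio, o→iio, o→iio, i→o, i→o, o→iio; joined: o o iio o o iio iio iio o o iio.

ooiioooiioiioiioooiio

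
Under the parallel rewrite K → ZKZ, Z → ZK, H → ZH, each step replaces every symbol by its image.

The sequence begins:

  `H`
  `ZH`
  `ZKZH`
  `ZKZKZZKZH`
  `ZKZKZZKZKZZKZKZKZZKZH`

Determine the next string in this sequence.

ZKZKZZKZKZZKZKZKZZKZKZZKZKZKZZKZKZZKZKZZKZKZKZZKZH

Applying the rule to each of the 21 symbols of ZKZKZZKZKZZKZKZKZZKZH gives the pieces ZK ZKZ ZK ZKZ ZK ZK ZKZ ZK ZKZ ZK ZK ZKZ ZK ZKZ ZK ZKZ ZK ZK ZKZ ZK ZH, which concatenate to the answer.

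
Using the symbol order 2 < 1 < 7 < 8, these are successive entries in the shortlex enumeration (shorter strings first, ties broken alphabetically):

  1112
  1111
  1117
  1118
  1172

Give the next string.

Find the rightmost character of 1172 below 8, bump it to the next letter, and reset everything to its right to 2.

1171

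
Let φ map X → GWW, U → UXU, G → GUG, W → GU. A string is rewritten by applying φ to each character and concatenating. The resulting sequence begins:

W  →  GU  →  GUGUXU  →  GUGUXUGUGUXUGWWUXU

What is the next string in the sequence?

GUGUXUGUGUXUGWWUXUGUGUXUGUGUXUGWWUXUGUGGUGUUXUGWWUXU

φ(GUGUXUGUGUXUGWWUXU) expands symbol-by-symbol to GUG UXU GUG UXU GWW UXU GUG UXU GUG UXU GWW UXU GUG GU GU UXU GWW UXU; joining the 18 pieces gives the next term.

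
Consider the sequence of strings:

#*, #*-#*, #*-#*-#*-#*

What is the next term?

s(k+1) = s(k)·-·s(k) — each term doubles the last with '-' between the halves.
One more doubling of #*-#*-#*-#* gives the answer.

#*-#*-#*-#*-#*-#*-#*-#*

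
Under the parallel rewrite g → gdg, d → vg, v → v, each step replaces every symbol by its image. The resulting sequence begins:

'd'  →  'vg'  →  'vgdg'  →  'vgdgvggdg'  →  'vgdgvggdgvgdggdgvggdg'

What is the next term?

Applying the rule to each of the 21 symbols of vgdgvggdgvgdggdgvggdg gives the pieces v gdg vg gdg v gdg gdg vg gdg v gdg vg gdg gdg vg gdg v gdg gdg vg gdg, which concatenate to the answer.

vgdgvggdgvgdggdgvggdgvgdgvggdggdgvggdgvgdggdgvggdg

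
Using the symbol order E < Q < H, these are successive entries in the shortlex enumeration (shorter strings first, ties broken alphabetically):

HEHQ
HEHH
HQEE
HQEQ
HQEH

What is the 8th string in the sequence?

Stepping forward 3 times from HQEH: HQEH → HQQE → HQQQ, then the target.

HQQH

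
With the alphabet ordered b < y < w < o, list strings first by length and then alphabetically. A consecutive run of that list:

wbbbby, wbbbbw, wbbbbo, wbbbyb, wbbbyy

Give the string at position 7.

wbbbyo

Advancing 2 positions from wbbbyy through wbbbyy → wbbbyw reaches term 7.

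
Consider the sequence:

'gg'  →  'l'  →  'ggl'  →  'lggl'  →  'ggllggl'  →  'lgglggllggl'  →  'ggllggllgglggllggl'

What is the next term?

lgglggllgglggllggllgglggllggl

Each term (from the third on) is the two preceding terms concatenated in order: term 3 = gg·l = ggl.
Continuing: lgglggllggl · ggllggllgglggllggl gives term 8.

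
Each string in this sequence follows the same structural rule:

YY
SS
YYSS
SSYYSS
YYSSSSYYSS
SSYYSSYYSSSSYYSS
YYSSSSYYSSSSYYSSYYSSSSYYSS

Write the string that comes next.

From term 3 onward, concatenate the second-to-last term with the last: YY·SS = YYSS, SS·YYSS = SSYYSS, …
The next term joins SSYYSSYYSSSSYYSS and YYSSSSYYSSSSYYSSYYSSSSYYSS.

SSYYSSYYSSSSYYSSYYSSSSYYSSSSYYSSYYSSSSYYSS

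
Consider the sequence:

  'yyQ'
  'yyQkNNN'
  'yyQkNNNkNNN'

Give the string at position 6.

yyQkNNNkNNNkNNNkNNNkNNN

The strings grow by a fixed suffix kNNN each time.
From yyQkNNNkNNN, 3 further steps: yyQkNNNkNNN → yyQkNNNkNNNkNNN → yyQkNNNkNNNkNNNkNNN → (answer).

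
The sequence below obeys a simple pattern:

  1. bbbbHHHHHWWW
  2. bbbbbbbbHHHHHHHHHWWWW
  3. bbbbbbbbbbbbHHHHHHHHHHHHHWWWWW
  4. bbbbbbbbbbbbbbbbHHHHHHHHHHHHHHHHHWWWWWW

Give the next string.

The n-th term is 4n b's then 4n+1 H's then n+2 W's (n = 1, 2, …).
Setting n = 5 gives 20, 21, 7 characters in each block.

bbbbbbbbbbbbbbbbbbbbHHHHHHHHHHHHHHHHHHHHHWWWWWWW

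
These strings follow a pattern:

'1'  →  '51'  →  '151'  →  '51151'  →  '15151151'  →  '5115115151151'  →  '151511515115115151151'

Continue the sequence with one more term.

This is a Fibonacci-style word recurrence s(k) = s(k−2)·s(k−1): e.g. 1·51 = 151.
So term 8 is 5115115151151·151511515115115151151.

5115115151151151511515115115151151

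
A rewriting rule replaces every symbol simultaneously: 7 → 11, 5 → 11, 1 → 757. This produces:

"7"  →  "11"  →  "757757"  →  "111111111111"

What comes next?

757757757757757757757757757757757757

Expanding 111111111111: 1→757, 1→757, 1→757, 1→757, 1→757, 1→757, 1→757, 1→757, 1→757, 1→757, 1→757, 1→757. Concatenated: 757 757 757 757 757 757 757 757 757 757 757 757.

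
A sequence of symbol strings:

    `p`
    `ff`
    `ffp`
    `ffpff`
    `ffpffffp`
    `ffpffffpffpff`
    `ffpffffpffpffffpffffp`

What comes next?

ffpffffpffpffffpffffpffpffffpffpff

This is a Fibonacci-style word recurrence s(k) = s(k−1)·s(k−2): e.g. ff·p = ffp.
The next term joins ffpffffpffpffffpffffp and ffpffffpffpff.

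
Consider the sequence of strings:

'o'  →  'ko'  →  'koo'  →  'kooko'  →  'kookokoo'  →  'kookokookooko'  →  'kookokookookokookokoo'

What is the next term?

kookokookookokookokookookokookooko

From term 3 onward, concatenate the last term with the second-to-last: ko·o = koo, koo·ko = kooko, …
The next term joins kookokookookokookokoo and kookokookooko.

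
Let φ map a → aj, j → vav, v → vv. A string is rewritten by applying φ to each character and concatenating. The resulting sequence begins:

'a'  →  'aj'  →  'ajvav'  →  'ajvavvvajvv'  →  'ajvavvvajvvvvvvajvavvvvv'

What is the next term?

φ(ajvavvvajvvvvvvajvavvvvv) expands symbol-by-symbol to aj vav vv aj vv vv vv aj vav vv vv vv vv vv vv aj vav vv aj vv vv vv vv vv; joining the 24 pieces gives the next term.

ajvavvvajvvvvvvajvavvvvvvvvvvvvvajvavvvajvvvvvvvvvv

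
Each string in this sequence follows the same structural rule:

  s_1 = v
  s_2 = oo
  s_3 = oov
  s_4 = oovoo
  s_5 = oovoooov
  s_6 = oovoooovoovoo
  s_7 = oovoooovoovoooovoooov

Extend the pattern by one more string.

From term 3 onward, concatenate the last term with the second-to-last: oo·v = oov, oov·oo = oovoo, …
Continuing: oovoooovoovoooovoooov · oovoooovoovoo gives term 8.

oovoooovoovoooovoooovoovoooovoovoo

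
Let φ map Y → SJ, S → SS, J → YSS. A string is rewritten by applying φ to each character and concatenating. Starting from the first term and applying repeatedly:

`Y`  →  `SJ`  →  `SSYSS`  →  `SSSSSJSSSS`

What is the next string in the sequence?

SSSSSSSSSSYSSSSSSSSSS

Rewriting each symbol of SSSSSJSSSS: S→SS, S→SS, S→SS, S→SS, S→SS, J→YSS, S→SS, S→SS, S→SS, S→SS, which concatenates to SS SS SS SS SS YSS SS SS SS SS.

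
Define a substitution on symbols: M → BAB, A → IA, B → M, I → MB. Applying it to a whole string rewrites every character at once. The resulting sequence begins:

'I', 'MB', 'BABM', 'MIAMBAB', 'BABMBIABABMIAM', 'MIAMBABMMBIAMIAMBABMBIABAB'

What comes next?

BABMBIABABMIAMBABBABMMBIABABMBIABABMIAMBABMMBIAMIAM

Applying the rule to each of the 26 symbols of MIAMBABMMBIAMIAMBABMBIABAB gives the pieces BAB MB IA BAB M IA M BAB BAB M MB IA BAB MB IA BAB M IA M BAB M MB IA M IA M, which concatenate to the answer.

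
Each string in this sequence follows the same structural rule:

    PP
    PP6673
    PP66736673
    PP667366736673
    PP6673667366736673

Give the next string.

Every step adds 6673 to the end: s(k+1) = s(k)·6673.
Applying this once more to PP6673667366736673:

PP66736673667366736673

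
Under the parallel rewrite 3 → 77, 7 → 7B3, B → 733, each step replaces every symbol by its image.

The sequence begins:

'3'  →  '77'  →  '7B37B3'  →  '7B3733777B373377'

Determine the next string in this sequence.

7B3733777B377777B37B37B3733777B377777B37B3

Applying the rule to each of the 16 symbols of 7B3733777B373377 gives the pieces 7B3 733 77 7B3 77 77 7B3 7B3 7B3 733 77 7B3 77 77 7B3 7B3, which concatenate to the answer.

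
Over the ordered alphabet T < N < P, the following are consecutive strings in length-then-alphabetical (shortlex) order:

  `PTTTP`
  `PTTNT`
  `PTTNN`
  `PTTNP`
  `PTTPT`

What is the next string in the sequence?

Treat PTTPT as a base-3 numeral over the given alphabet and add one, carrying through any trailing P's.

PTTPN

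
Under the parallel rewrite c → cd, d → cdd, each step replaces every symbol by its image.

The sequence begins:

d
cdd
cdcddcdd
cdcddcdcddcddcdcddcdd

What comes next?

Applying the rule to each of the 21 symbols of cdcddcdcddcddcdcddcdd gives the pieces cd cdd cd cdd cdd cd cdd cd cdd cdd cd cdd cdd cd cdd cd cdd cdd cd cdd cdd, which concatenate to the answer.

cdcddcdcddcddcdcddcdcddcddcdcddcddcdcddcdcddcddcdcddcdd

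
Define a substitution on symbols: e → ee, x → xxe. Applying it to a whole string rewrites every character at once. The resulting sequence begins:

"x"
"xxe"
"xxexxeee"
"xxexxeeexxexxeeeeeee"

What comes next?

xxexxeeexxexxeeeeeeexxexxeeexxexxeeeeeeeeeeeeeee

Applying the rule to each of the 20 symbols of xxexxeeexxexxeeeeeee gives the pieces xxe xxe ee xxe xxe ee ee ee xxe xxe ee xxe xxe ee ee ee ee ee ee ee, which concatenate to the answer.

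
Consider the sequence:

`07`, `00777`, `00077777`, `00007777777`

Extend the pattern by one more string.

Reading off run lengths: 0 runs 1, 2, 3, 4; 7 runs 1, 3, 5, 7 — each is linear in n (n = 1, 2, …).
For the next term, n = 5, so the run lengths are 5, 9.

00000777777777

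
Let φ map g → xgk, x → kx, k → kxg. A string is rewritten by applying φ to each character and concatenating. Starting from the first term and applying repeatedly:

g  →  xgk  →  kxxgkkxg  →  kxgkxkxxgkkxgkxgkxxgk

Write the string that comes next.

kxgkxxgkkxgkxkxgkxkxxgkkxgkxgkxxgkkxgkxxgkkxgkxkxxgkkxg

φ(kxgkxkxxgkkxgkxgkxxgk) expands symbol-by-symbol to kxg kx xgk kxg kx kxg kx kx xgk kxg kxg kx xgk kxg kx xgk kxg kx kx xgk kxg; joining the 21 pieces gives the next term.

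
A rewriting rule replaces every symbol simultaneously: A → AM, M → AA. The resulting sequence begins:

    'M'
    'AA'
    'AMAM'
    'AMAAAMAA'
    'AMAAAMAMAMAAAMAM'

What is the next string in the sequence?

AMAAAMAMAMAAAMAAAMAAAMAMAMAAAMAA

Applying the rule to each of the 16 symbols of AMAAAMAMAMAAAMAM gives the pieces AM AA AM AM AM AA AM AA AM AA AM AM AM AA AM AA, which concatenate to the answer.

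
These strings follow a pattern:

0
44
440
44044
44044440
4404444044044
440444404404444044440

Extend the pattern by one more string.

4404444044044440444404404444044044

From term 3 onward, concatenate the last term with the second-to-last: 44·0 = 440, 440·44 = 44044, …
The next term joins 440444404404444044440 and 4404444044044.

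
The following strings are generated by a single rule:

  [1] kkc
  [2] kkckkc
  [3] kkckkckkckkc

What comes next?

Every step duplicates the string.
So the next term is two copies of kkckkckkckkc.

kkckkckkckkckkckkckkckkc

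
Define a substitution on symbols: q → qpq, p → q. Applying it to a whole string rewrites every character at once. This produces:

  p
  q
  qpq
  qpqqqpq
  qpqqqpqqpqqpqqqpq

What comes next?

Rewriting the 17 symbols of qpqqqpqqpqqpqqqpq one by one yields qpq q qpq qpq qpq q qpq qpq q qpq qpq q qpq qpq qpq q qpq; concatenated:

qpqqqpqqpqqpqqqpqqpqqqpqqpqqqpqqpqqpqqqpq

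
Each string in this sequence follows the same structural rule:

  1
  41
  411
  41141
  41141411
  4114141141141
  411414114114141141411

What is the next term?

From term 3 onward, concatenate the last term with the second-to-last: 41·1 = 411, 411·41 = 41141, …
The next term joins 411414114114141141411 and 4114141141141.

4114141141141411414114114141141141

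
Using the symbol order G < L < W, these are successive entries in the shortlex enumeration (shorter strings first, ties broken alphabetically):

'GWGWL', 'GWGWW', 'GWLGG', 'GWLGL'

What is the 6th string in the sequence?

Continuing the enumeration 2 steps past GWLGL: GWLGL → GWLGW → (answer).

GWLLG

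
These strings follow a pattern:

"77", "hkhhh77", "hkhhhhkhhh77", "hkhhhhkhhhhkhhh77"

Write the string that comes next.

The strings grow by a fixed prefix hkhhh each time.
One more step from hkhhhhkhhhhkhhh77 gives the answer.

hkhhhhkhhhhkhhhhkhhh77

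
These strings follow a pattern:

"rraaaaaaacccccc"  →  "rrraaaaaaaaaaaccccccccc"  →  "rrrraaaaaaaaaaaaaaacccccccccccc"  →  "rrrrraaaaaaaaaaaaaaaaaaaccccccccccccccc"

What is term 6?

rrrrrrraaaaaaaaaaaaaaaaaaaaaaaaaaaccccccccccccccccccccc

Term n consists of n r's, followed by 4n-1 a's, followed by 3n c's, where the shown terms are n = 2, 3, 4, 5.
Setting n = 7 gives 7, 27, 21 characters in each block.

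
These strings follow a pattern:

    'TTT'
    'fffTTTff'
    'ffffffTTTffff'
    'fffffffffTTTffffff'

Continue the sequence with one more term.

Every step adds fff to the front and ff to the end of the previous string.
Applying this once more to fffffffffTTTffffff:

ffffffffffffTTTffffffff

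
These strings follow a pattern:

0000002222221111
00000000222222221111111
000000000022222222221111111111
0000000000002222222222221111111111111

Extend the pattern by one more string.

The n-th term is 2n+2 0's then 2n+2 2's then 3n-2 1's, where the shown terms are n = 2, 3, 4, 5.
Setting n = 6 gives 14, 14, 16 characters in each block.

00000000000000222222222222221111111111111111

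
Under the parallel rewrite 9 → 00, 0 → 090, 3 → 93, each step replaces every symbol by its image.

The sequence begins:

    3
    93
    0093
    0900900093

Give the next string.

Apply φ to 0900900093 symbol by symbol: 0→090, 9→00, 0→090, 0→090, 9→00, 0→090, 0→090, 0→090, 9→00, 3→93; joined: 090 00 090 090 00 090 090 090 00 93.

09000090090000900900900093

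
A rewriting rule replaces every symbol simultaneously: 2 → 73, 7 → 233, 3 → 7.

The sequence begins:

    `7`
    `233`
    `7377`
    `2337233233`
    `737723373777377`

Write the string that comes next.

Rewriting the 15 symbols of 737723373777377 one by one yields 233 7 233 233 73 7 7 233 7 233 233 233 7 233 233; concatenated:

2337233233737723372332332337233233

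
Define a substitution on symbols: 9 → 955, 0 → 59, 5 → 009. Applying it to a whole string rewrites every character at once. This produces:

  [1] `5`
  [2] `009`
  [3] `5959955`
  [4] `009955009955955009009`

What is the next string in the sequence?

φ(009955009955955009009) expands symbol-by-symbol to 59 59 955 955 009 009 59 59 955 955 009 009 955 009 009 59 59 955 59 59 955; joining the 21 pieces gives the next term.

5959955955009009595995595500900995500900959599555959955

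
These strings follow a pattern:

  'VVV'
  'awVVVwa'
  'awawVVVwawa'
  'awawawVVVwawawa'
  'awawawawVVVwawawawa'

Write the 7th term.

Every step adds aw to the front and wa to the end of the previous string.
From awawawawVVVwawawawa, 2 further steps: awawawawVVVwawawawa → awawawawawVVVwawawawawa → (answer).

awawawawawawVVVwawawawawawa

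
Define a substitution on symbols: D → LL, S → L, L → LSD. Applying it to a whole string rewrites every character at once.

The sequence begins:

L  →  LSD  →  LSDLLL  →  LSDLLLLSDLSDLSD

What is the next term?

φ(LSDLLLLSDLSDLSD) expands symbol-by-symbol to LSD L LL LSD LSD LSD LSD L LL LSD L LL LSD L LL; joining the 15 pieces gives the next term.

LSDLLLLSDLSDLSDLSDLLLLSDLLLLSDLLL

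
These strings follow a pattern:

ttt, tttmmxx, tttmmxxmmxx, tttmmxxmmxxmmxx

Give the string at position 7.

tttmmxxmmxxmmxxmmxxmmxxmmxx

Every step adds mmxx to the end: s(k+1) = s(k)·mmxx.
From tttmmxxmmxxmmxx, 3 further steps: tttmmxxmmxxmmxx → tttmmxxmmxxmmxxmmxx → tttmmxxmmxxmmxxmmxxmmxx → (answer).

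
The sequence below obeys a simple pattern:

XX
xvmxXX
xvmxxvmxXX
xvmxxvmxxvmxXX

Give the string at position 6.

xvmxxvmxxvmxxvmxxvmxXX

The strings grow by a fixed prefix xvmx each time.
From xvmxxvmxxvmxXX, 2 further steps: xvmxxvmxxvmxXX → xvmxxvmxxvmxxvmxXX → (answer).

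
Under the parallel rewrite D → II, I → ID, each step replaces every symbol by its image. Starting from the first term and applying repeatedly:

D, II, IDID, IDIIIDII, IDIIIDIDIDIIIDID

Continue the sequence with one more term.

Replace each of the 16 characters of IDIIIDIDIDIIIDID in place — ID II ID ID ID II ID II ID II ID ID ID II ID II — and concatenate.

IDIIIDIDIDIIIDIIIDIIIDIDIDIIIDII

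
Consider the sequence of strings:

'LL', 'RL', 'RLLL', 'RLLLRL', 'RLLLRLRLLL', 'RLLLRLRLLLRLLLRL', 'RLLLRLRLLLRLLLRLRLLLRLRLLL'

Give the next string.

RLLLRLRLLLRLLLRLRLLLRLRLLLRLLLRLRLLLRLLLRL

This is a Fibonacci-style word recurrence s(k) = s(k−1)·s(k−2): e.g. RL·LL = RLLL.
Continuing: RLLLRLRLLLRLLLRLRLLLRLRLLL · RLLLRLRLLLRLLLRL gives term 8.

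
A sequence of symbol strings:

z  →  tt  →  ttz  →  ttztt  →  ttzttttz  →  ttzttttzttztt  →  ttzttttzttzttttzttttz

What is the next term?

ttzttttzttzttttzttttzttzttttzttztt

This is a Fibonacci-style word recurrence s(k) = s(k−1)·s(k−2): e.g. tt·z = ttz.
Continuing: ttzttttzttzttttzttttz · ttzttttzttztt gives term 8.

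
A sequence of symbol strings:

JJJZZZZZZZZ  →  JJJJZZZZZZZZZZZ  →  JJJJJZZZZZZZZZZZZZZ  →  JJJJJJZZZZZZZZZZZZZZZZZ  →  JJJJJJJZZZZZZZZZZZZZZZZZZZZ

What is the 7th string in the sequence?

JJJJJJJJJZZZZZZZZZZZZZZZZZZZZZZZZZZ

Each string has the form J^{n+1} Z^{3n+2}, where the shown terms are n = 2, 3, 4, 5, 6.
Setting n = 8 gives 9, 26 characters in each block.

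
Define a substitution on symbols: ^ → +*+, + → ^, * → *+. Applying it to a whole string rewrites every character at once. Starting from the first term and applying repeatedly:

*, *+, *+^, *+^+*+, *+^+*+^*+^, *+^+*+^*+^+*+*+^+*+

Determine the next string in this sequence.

Applying the rule to each of the 19 symbols of *+^+*+^*+^+*+*+^+*+ gives the pieces *+ ^ +*+ ^ *+ ^ +*+ *+ ^ +*+ ^ *+ ^ *+ ^ +*+ ^ *+ ^, which concatenate to the answer.

*+^+*+^*+^+*+*+^+*+^*+^*+^+*+^*+^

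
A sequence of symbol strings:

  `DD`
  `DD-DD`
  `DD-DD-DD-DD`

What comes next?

DD-DD-DD-DD-DD-DD-DD-DD

Every step duplicates the string with '-' between the halves.
One more doubling of DD-DD-DD-DD gives the answer.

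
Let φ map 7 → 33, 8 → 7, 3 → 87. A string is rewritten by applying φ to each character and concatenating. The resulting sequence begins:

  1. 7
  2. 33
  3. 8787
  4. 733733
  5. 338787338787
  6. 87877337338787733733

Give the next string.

Rewriting the 20 symbols of 87877337338787733733 one by one yields 7 33 7 33 33 87 87 33 87 87 7 33 7 33 33 87 87 33 87 87; concatenated:

733733338787338787733733338787338787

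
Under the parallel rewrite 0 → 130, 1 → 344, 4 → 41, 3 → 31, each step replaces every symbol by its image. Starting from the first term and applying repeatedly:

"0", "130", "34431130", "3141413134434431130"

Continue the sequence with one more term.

Applying the rule to each of the 19 symbols of 3141413134434431130 gives the pieces 31 344 41 344 41 344 31 344 31 41 41 31 41 41 31 344 344 31 130, which concatenate to the answer.

313444134441344313443141413141413134434431130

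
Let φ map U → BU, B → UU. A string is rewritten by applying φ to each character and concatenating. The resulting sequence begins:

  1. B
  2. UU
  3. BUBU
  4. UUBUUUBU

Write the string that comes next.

Apply φ to UUBUUUBU symbol by symbol: U→BU, U→BU, B→UU, U→BU, U→BU, U→BU, B→UU, U→BU; joined: BU BU UU BU BU BU UU BU.

BUBUUUBUBUBUUUBU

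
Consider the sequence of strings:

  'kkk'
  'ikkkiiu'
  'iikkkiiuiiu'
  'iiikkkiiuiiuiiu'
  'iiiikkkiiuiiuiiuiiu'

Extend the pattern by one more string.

Every step adds i to the front and iiu to the end of the previous string.
Applying this once more to iiiikkkiiuiiuiiuiiu:

iiiiikkkiiuiiuiiuiiuiiu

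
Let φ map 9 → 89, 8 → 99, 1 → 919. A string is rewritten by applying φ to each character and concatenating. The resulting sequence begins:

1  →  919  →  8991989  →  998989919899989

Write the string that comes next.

8989998999898991989998989899989

Applying the rule to each of the 15 symbols of 998989919899989 gives the pieces 89 89 99 89 99 89 89 919 89 99 89 89 89 99 89, which concatenate to the answer.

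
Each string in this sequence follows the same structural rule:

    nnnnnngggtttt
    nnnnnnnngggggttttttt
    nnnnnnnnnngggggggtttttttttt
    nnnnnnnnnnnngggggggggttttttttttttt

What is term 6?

nnnnnnnnnnnnnnnngggggggggggggttttttttttttttttttt

Each string has the form n^{2n+2} g^{2n-1} t^{3n-2}, where the shown terms are n = 2, 3, 4, 5.
Setting n = 7 gives 16, 13, 19 characters in each block.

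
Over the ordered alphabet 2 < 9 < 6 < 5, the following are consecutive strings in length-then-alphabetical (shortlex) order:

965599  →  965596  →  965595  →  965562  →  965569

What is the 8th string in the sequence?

Stepping forward 3 times from 965569: 965569 → 965566 → 965565, then the target.

965552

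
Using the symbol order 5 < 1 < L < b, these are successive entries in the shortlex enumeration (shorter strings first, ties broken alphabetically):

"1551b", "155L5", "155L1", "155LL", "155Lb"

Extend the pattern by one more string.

Treat 155Lb as a base-4 numeral over the given alphabet and add one, carrying through any trailing b's.

155b5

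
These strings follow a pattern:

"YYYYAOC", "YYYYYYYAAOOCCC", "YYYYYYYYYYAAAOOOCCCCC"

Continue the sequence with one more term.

Each string has the form Y^{3n+1} A^{n} O^{n} C^{2n-1} (n = 1, 2, …).
At n = 4 the blocks have lengths 13, 4, 4, 7.

YYYYYYYYYYYYYAAAAOOOOCCCCCCC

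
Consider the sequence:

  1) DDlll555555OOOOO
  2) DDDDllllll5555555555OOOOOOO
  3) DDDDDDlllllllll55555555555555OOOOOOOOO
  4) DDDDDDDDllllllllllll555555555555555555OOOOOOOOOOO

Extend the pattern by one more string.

DDDDDDDDDDlllllllllllllll5555555555555555555555OOOOOOOOOOOOO

The n-th term is 2n D's then 3n l's then 4n+2 5's then 2n+3 O's (n = 1, 2, …).
Setting n = 5 gives 10, 15, 22, 13 characters in each block.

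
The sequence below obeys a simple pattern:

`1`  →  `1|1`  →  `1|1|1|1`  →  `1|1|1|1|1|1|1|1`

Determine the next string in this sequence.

Every step duplicates the string with '|' between the halves.
Doubling 1|1|1|1|1|1|1|1 with '|' between the halves:

1|1|1|1|1|1|1|1|1|1|1|1|1|1|1|1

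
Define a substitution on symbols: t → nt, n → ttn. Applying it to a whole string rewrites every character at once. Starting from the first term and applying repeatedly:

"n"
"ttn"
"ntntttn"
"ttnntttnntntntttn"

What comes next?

ntntttnttnntntntttnttnntttnntttnntntntttn

Replace each of the 17 characters of ttnntttnntntntttn in place — nt nt ttn ttn nt nt nt ttn ttn nt ttn nt ttn nt nt nt ttn — and concatenate.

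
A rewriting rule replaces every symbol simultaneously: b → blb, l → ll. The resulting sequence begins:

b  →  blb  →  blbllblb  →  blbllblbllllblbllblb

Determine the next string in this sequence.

Applying the rule to each of the 20 symbols of blbllblbllllblbllblb gives the pieces blb ll blb ll ll blb ll blb ll ll ll ll blb ll blb ll ll blb ll blb, which concatenate to the answer.

blbllblbllllblbllblbllllllllblbllblbllllblbllblb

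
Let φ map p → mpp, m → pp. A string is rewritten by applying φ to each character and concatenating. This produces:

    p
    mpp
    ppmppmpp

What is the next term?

Rewriting each symbol of ppmppmpp: p→mpp, p→mpp, m→pp, p→mpp, p→mpp, m→pp, p→mpp, p→mpp, which concatenates to mpp mpp pp mpp mpp pp mpp mpp.

mppmppppmppmppppmppmpp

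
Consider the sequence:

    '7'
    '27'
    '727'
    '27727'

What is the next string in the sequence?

72727727

This is a Fibonacci-style word recurrence s(k) = s(k−2)·s(k−1): e.g. 7·27 = 727.
Continuing: 727 · 27727 gives term 5.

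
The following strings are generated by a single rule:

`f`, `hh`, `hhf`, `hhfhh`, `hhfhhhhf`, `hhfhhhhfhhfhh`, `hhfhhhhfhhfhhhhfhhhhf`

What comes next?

Each term (from the third on) is the previous term followed by the one before it: term 3 = hh·f = hhf.
The next term joins hhfhhhhfhhfhhhhfhhhhf and hhfhhhhfhhfhh.

hhfhhhhfhhfhhhhfhhhhfhhfhhhhfhhfhh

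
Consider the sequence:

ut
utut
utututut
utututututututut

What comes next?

Each string is two copies of the previous one concatenated.
Doubling utututututututut:

utututututututututututututututut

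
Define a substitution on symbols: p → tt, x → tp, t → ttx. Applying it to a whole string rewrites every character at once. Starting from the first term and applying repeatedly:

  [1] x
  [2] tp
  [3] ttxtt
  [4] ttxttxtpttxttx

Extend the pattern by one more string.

ttxttxtpttxttxtpttxttttxttxtpttxttxtp

Replace each of the 14 characters of ttxttxtpttxttx in place — ttx ttx tp ttx ttx tp ttx tt ttx ttx tp ttx ttx tp — and concatenate.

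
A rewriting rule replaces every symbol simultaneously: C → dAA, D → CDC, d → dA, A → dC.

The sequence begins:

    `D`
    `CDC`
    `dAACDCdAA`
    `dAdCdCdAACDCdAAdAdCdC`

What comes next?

Rewriting the 21 symbols of dAdCdCdAACDCdAAdAdCdC one by one yields dA dC dA dAA dA dAA dA dC dC dAA CDC dAA dA dC dC dA dC dA dAA dA dAA; concatenated:

dAdCdAdAAdAdAAdAdCdCdAACDCdAAdAdCdCdAdCdAdAAdAdAA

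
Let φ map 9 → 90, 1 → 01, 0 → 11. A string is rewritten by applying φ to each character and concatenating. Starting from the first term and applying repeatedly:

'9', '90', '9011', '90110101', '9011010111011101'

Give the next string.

90110101110111010101110101011101

Replace each of the 16 characters of 9011010111011101 in place — 90 11 01 01 11 01 11 01 01 01 11 01 01 01 11 01 — and concatenate.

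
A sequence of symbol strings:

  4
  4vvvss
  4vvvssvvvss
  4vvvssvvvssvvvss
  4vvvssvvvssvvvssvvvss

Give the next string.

Each term is the previous one with vvvss appended.
So the next term is 4vvvssvvvssvvvssvvvss·vvvss.

4vvvssvvvssvvvssvvvssvvvss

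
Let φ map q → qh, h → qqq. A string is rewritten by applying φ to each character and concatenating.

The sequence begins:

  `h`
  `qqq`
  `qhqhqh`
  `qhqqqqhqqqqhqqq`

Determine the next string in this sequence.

qhqqqqhqhqhqhqqqqhqhqhqhqqqqhqhqh

φ(qhqqqqhqqqqhqqq) expands symbol-by-symbol to qh qqq qh qh qh qh qqq qh qh qh qh qqq qh qh qh; joining the 15 pieces gives the next term.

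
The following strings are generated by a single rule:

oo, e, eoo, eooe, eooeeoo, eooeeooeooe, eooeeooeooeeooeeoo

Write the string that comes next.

eooeeooeooeeooeeooeooeeooeooe

This is a Fibonacci-style word recurrence s(k) = s(k−1)·s(k−2): e.g. e·oo = eoo.
The next term joins eooeeooeooeeooeeoo and eooeeooeooe.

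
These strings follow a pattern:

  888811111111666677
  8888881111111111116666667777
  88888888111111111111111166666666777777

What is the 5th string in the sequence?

8888888888881111111111111111111111116666666666667777777777

Term n consists of 2n 8's, followed by 4n 1's, followed by 2n 6's, followed by 2n-2 7's, where the shown terms are n = 2, 3, 4.
For term 5, n = 6, so the run lengths are 12, 24, 12, 10.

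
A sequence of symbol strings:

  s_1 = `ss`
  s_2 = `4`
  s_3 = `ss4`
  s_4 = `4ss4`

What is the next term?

ss44ss4

Each term (from the third on) is the two preceding terms concatenated in order: term 3 = ss·4 = ss4.
Continuing: ss4 · 4ss4 gives term 5.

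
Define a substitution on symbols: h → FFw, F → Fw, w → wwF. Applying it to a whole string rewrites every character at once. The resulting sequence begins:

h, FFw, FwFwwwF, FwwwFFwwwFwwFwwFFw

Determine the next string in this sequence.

FwwwFwwFwwFFwFwwwFwwFwwFFwwwFwwFFwwwFwwFFwFwwwF

Applying the rule to each of the 18 symbols of FwwwFFwwwFwwFwwFFw gives the pieces Fw wwF wwF wwF Fw Fw wwF wwF wwF Fw wwF wwF Fw wwF wwF Fw Fw wwF, which concatenate to the answer.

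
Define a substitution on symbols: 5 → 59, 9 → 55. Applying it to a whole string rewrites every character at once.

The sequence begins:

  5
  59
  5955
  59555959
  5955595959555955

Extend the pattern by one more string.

59555959595559555955595959555959

Applying the rule to each of the 16 symbols of 5955595959555955 gives the pieces 59 55 59 59 59 55 59 55 59 55 59 59 59 55 59 59, which concatenate to the answer.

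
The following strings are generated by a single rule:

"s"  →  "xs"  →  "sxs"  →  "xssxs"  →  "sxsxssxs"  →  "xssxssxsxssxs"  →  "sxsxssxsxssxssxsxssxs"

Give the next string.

xssxssxsxssxssxsxssxsxssxssxsxssxs

Each term (from the third on) is the two preceding terms concatenated in order: term 3 = s·xs = sxs.
Continuing: xssxssxsxssxs · sxsxssxsxssxssxsxssxs gives term 8.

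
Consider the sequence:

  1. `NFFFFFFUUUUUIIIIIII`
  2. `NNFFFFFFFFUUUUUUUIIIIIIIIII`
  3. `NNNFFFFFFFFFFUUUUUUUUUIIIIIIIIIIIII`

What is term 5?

The n-th term is n-1 N's then 2n+2 F's then 2n+1 U's then 3n+1 I's, where the shown terms are n = 2, 3, 4.
Setting n = 6 gives 5, 14, 13, 19 characters in each block.

NNNNNFFFFFFFFFFFFFFUUUUUUUUUUUUUIIIIIIIIIIIIIIIIIII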